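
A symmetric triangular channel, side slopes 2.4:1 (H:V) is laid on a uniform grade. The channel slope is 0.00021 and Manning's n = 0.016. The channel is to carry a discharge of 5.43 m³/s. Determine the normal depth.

y_n = 1.71 m

Manning's equation rearranged: A R^(2/3) = nQ / (1·√S) = 0.016 × 5.43 / (√0.00021) = 5.995.
At y = 1.52 m: A R^(2/3) = 4.378 — too small.
At y = 1.85 m: A R^(2/3) = 7.393 — too large.
At y = 1.71 m: A R^(2/3) = 5.993 — close enough.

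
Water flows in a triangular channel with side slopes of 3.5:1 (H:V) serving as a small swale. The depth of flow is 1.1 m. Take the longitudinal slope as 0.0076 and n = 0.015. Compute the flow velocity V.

V = 3.8 m/s

For a triangular section with side slope z = 3.5: A = zy² = 3.5×1.1² = 4.235 m²; P = 2y√(1+z²) = 2×1.1×3.64 = 8.008 m.
Hydraulic radius R = A/P = 4.235/8.008 = 0.5288 m.
From Manning's equation, V = (1/n) R^(2/3) S^(1/2) = (1/0.015) × 0.5288^(2/3) × 0.0076^(1/2) = 3.8 m/s.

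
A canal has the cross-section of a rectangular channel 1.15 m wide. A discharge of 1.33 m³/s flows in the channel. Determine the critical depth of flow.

y_c = 0.515 m

For a rectangular channel, critical depth y_c = (q²/g)^(1/3) where q = Q/b = 1.33/1.15 = 1.157 m²/s.
So y_c = (1.157²/9.81)^(1/3) = 0.515 m.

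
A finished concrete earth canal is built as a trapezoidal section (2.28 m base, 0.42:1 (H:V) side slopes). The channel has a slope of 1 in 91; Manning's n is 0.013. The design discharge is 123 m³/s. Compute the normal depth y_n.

Manning's equation rearranged: A R^(2/3) = nQ / (1·√S) = 0.013 × 123 / (√0.01099) = 15.25.
At y = 4.15 m: A R^(2/3) = 21.68 — over.
At y = 3.42 m: A R^(2/3) = 15.22 — matches.

y_n = 3.42 m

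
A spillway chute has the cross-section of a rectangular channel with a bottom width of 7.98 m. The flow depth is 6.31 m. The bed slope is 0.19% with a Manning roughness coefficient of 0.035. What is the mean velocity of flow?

V = 2.26 m/s

Flow area A = b·y = 7.98 × 6.31 = 50.35 m². Wetted perimeter P = b + 2y = 7.98 + 2×6.31 = 20.6 m.
Hydraulic radius R = A/P = 50.35/20.6 = 2.444 m.
From Manning's equation, V = (1/n) R^(2/3) S^(1/2) = (1/0.035) × 2.444^(2/3) × 0.0019^(1/2) = 2.26 m/s.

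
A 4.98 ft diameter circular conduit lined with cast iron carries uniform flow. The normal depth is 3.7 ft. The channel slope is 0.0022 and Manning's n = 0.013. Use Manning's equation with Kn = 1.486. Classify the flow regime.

For a circular section of diameter D = 4.98 ft at depth y = 3.7 ft, the central angle is θ = 2 arccos(1 − 2y/D) = 4.156 rad. Then A = (D²/8)(θ − sin θ) = 15.52 ft² and P = Dθ/2 = 10.35 ft.
Hydraulic radius R = A/P = 15.52/10.35 = 1.499 ft.
V = (1.486/n) R^(2/3) √S = (1.486/0.013) × 1.499^(2/3) × √0.0022 = 7.024 ft/s. Hydraulic depth D_h = A/T = 15.52/4.352 = 3.565 ft.
Froude number Fr = V/√(g·D_h) = 7.024/√(32.2×3.565) = 0.656, which is less than 1, so the flow is subcritical.

subcritical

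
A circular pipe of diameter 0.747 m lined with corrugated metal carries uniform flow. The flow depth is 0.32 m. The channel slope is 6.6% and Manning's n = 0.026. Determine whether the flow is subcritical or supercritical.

For a circular section of diameter D = 0.747 m at depth y = 0.32 m, the central angle is θ = 2 arccos(1 − 2y/D) = 2.854 rad. Then A = (D²/8)(θ − sin θ) = 0.1793 m² and P = Dθ/2 = 1.066 m.
Hydraulic radius R = A/P = 0.1793/1.066 = 0.1682 m.
V = (1/n) R^(2/3) √S = (1/0.026) × 0.1682^(2/3) × √0.066 = 3.011 m/s. Hydraulic depth D_h = A/T = 0.1793/0.7393 = 0.2425 m.
Froude number Fr = V/√(g·D_h) = 3.011/√(9.81×0.2425) = 1.95, which is greater than 1, so the flow is supercritical.

supercritical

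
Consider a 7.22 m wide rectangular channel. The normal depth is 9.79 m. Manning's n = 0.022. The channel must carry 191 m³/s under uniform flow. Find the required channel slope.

Flow area A = b·y = 7.22 × 9.79 = 70.68 m². Wetted perimeter P = b + 2y = 7.22 + 2×9.79 = 26.8 m.
Hydraulic radius R = A/P = 70.68/26.8 = 2.637 m.
From Manning's equation, S = [nQ / (1 A R^(2/3))]² = [0.022 × 191 / (1 × 70.68 × 2.637^(2/3))]² = 0.00097.

S = 0.00097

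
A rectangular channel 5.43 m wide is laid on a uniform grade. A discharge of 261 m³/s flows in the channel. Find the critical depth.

For a rectangular channel, critical depth y_c = (q²/g)^(1/3) where q = Q/b = 261/5.43 = 48.07 m²/s.
So y_c = (48.07²/9.81)^(1/3) = 6.18 m.

y_c = 6.18 m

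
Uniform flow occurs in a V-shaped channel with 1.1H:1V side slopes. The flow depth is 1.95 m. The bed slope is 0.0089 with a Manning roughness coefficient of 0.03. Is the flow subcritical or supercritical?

For a triangular section with side slope z = 1.1: A = zy² = 1.1×1.95² = 4.183 m²; P = 2y√(1+z²) = 2×1.95×1.487 = 5.798 m.
Hydraulic radius R = A/P = 4.183/5.798 = 0.7214 m.
V = (1/n) R^(2/3) √S = (1/0.03) × 0.7214^(2/3) × √0.0089 = 2.53 m/s. Hydraulic depth D_h = A/T = 4.183/4.29 = 0.975 m.
Froude number Fr = V/√(g·D_h) = 2.53/√(9.81×0.975) = 0.818, which is less than 1, so the flow is subcritical.

subcritical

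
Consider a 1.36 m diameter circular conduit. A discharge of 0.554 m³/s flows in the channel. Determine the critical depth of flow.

At critical depth, Q² T / (g A³) = 1, i.e. A³/T = Q²/g = 0.554²/9.81 = 0.03129.
Trying y = 0.479 m: A³/T = 0.07347 — too large.
Trying y = 0.333 m: A³/T = 0.01793 — too small.
Trying y = 0.384 m: A³/T = 0.03122 — matches.

y_c = 0.384 m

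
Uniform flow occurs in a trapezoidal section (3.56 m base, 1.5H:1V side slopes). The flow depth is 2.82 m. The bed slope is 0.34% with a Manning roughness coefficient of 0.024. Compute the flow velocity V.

With bottom width b = 3.56 m and side slope z = 1.5: A = (b + zy)y = (3.56 + 1.5×2.82)×2.82 = 21.97 m²; P = b + 2y√(1+z²) = 3.56 + 2×2.82×1.803 = 13.73 m.
Hydraulic radius R = A/P = 21.97/13.73 = 1.6 m.
From Manning's equation, V = (1/n) R^(2/3) S^(1/2) = (1/0.024) × 1.6^(2/3) × 0.0034^(1/2) = 3.32 m/s.

V = 3.32 m/s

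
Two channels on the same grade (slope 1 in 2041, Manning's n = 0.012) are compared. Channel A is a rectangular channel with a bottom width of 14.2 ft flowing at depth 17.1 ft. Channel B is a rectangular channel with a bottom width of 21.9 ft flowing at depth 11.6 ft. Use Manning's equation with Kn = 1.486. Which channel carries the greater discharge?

Channel A: Flow area A = b·y = 14.2 × 17.1 = 242.8 ft². Wetted perimeter P = b + 2y = 14.2 + 2×17.1 = 48.4 ft. Hydraulic radius R = A/P = 242.8/48.4 = 5.017 ft. Q_A = (1.486/0.012)·242.8·5.017^(2/3)·√0.00049 = 1951 ft³/s.
Channel B: Flow area A = b·y = 21.9 × 11.6 = 254 ft². Wetted perimeter P = b + 2y = 21.9 + 2×11.6 = 45.1 ft. Hydraulic radius R = A/P = 254/45.1 = 5.633 ft. Q_B = (1.486/0.012)·254·5.633^(2/3)·√0.00049 = 2204 ft³/s.
Q_A = 1951 ft³/s vs Q_B = 2204 ft³/s, so channel B carries more.

channel B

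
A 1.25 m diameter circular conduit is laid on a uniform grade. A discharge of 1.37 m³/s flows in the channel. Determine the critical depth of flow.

At critical depth, Q² T / (g A³) = 1, i.e. A³/T = Q²/g = 1.37²/9.81 = 0.1913.
Trying y = 0.805 m: A³/T = 0.4871 — too large.
Trying y = 0.557 m: A³/T = 0.119 — too small.
Trying y = 0.631 m: A³/T = 0.1917 — close enough.

y_c = 0.631 m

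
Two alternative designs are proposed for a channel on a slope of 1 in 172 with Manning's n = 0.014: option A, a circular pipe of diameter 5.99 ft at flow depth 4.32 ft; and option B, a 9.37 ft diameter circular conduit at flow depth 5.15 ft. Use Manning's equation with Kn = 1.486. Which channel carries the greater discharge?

channel B

Channel A: For a circular section of diameter D = 5.99 ft at depth y = 4.32 ft, the central angle is θ = 2 arccos(1 − 2y/D) = 4.058 rad. Then A = (D²/8)(θ − sin θ) = 21.76 ft² and P = Dθ/2 = 12.15 ft. Hydraulic radius R = A/P = 21.76/12.15 = 1.79 ft. Q_A = (1.486/0.014)·21.76·1.79^(2/3)·√0.005814 = 259.7 ft³/s.
Channel B: For a circular section of diameter D = 9.37 ft at depth y = 5.15 ft, the central angle is θ = 2 arccos(1 − 2y/D) = 3.34 rad. Then A = (D²/8)(θ − sin θ) = 38.83 ft² and P = Dθ/2 = 15.65 ft. Hydraulic radius R = A/P = 38.83/15.65 = 2.481 ft. Q_B = (1.486/0.014)·38.83·2.481^(2/3)·√0.005814 = 575.9 ft³/s.
Q_A = 259.7 ft³/s vs Q_B = 575.9 ft³/s, so channel B carries more.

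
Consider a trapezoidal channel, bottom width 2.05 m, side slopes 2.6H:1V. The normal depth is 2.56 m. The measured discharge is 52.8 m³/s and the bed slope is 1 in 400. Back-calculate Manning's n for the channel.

With bottom width b = 2.05 m and side slope z = 2.6: A = (b + zy)y = (2.05 + 2.6×2.56)×2.56 = 22.29 m²; P = b + 2y√(1+z²) = 2.05 + 2×2.56×2.786 = 16.31 m.
Hydraulic radius R = A/P = 22.29/16.31 = 1.366 m.
Rearranging Manning's equation: n = (1/Q) A R^(2/3) S^(1/2) = (1/52.8) × 22.29 × 1.366^(2/3) × √0.0025 = 0.026.

n = 0.026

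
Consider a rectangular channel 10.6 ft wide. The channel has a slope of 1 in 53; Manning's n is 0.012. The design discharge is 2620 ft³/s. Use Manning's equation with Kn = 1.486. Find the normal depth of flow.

y_n = 6.97 ft

Manning's equation rearranged: A R^(2/3) = nQ / (1.486·√S) = 0.012 × 2620 / (1.486 × √0.01887) = 154.
At y = 8.61 ft: A R^(2/3) = 201.5 — too large.
At y = 6.97 ft: A R^(2/3) = 154 — close enough.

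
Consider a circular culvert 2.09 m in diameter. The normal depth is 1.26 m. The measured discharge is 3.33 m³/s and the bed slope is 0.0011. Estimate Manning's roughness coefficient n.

n = 0.015

For a circular section of diameter D = 2.09 m at depth y = 1.26 m, the central angle is θ = 2 arccos(1 − 2y/D) = 3.556 rad. Then A = (D²/8)(θ − sin θ) = 2.162 m² and P = Dθ/2 = 3.716 m.
Hydraulic radius R = A/P = 2.162/3.716 = 0.5817 m.
Rearranging Manning's equation: n = (1/Q) A R^(2/3) S^(1/2) = (1/3.33) × 2.162 × 0.5817^(2/3) × √0.0011 = 0.015.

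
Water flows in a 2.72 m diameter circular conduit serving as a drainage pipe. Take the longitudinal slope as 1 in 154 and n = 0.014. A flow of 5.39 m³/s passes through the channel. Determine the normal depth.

Manning's equation rearranged: A R^(2/3) = nQ / (1·√S) = 0.014 × 5.39 / (√0.006494) = 0.9364.
Try y = 0.745 m: A R^(2/3) = 0.7369 — low.
Try y = 0.946 m: A R^(2/3) = 1.167 — high.
Try y = 0.843 m: A R^(2/3) = 0.937 — ≈ 0.9364.

y_n = 0.843 m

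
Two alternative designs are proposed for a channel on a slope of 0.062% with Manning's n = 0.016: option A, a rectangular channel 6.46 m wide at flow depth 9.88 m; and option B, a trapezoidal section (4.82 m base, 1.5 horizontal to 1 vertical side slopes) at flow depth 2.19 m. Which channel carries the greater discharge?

channel A

Channel A: Flow area A = b·y = 6.46 × 9.88 = 63.82 m². Wetted perimeter P = b + 2y = 6.46 + 2×9.88 = 26.22 m. Hydraulic radius R = A/P = 63.82/26.22 = 2.434 m. Q_A = (1/0.016)·63.82·2.434^(2/3)·√0.00062 = 179.7 m³/s.
Channel B: With bottom width b = 4.82 m and side slope z = 1.5: A = (b + zy)y = (4.82 + 1.5×2.19)×2.19 = 17.75 m²; P = b + 2y√(1+z²) = 4.82 + 2×2.19×1.803 = 12.72 m. Hydraulic radius R = A/P = 17.75/12.72 = 1.396 m. Q_B = (1/0.016)·17.75·1.396^(2/3)·√0.00062 = 34.5 m³/s.
Q_A = 179.7 m³/s vs Q_B = 34.5 m³/s, so channel A carries more.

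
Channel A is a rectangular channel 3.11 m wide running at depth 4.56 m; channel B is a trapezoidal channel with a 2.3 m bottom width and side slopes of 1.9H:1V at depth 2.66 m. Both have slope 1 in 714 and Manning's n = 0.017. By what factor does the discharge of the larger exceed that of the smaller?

Channel A: Flow area A = b·y = 3.11 × 4.56 = 14.18 m². Wetted perimeter P = b + 2y = 3.11 + 2×4.56 = 12.23 m. Hydraulic radius R = A/P = 14.18/12.23 = 1.16 m. Q_A = (1/0.017)·14.18·1.16^(2/3)·√0.001401 = 34.46 m³/s.
Channel B: With bottom width b = 2.3 m and side slope z = 1.9: A = (b + zy)y = (2.3 + 1.9×2.66)×2.66 = 19.56 m²; P = b + 2y√(1+z²) = 2.3 + 2×2.66×2.147 = 13.72 m. Hydraulic radius R = A/P = 19.56/13.72 = 1.426 m. Q_B = (1/0.017)·19.56·1.426^(2/3)·√0.001401 = 54.54 m³/s.
The larger discharge is 54.54 m³/s and the smaller is 34.46 m³/s; the ratio is 1.58.

1.58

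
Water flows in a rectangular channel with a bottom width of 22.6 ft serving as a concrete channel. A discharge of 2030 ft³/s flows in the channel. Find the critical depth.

y_c = 6.3 ft

For a rectangular channel, critical depth y_c = (q²/g)^(1/3) where q = Q/b = 2030/22.6 = 89.82 ft²/s.
So y_c = (89.82²/32.2)^(1/3) = 6.3 ft.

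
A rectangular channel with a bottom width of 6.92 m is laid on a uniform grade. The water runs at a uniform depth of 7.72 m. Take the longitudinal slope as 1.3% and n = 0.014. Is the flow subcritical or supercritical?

Flow area A = b·y = 6.92 × 7.72 = 53.42 m². Wetted perimeter P = b + 2y = 6.92 + 2×7.72 = 22.36 m.
Hydraulic radius R = A/P = 53.42/22.36 = 2.389 m.
V = (1/n) R^(2/3) √S = (1/0.014) × 2.389^(2/3) × √0.013 = 14.55 m/s. Hydraulic depth D_h = A/T = 53.42/6.92 = 7.72 m.
Froude number Fr = V/√(g·D_h) = 14.55/√(9.81×7.72) = 1.67, which is greater than 1, so the flow is supercritical.

supercritical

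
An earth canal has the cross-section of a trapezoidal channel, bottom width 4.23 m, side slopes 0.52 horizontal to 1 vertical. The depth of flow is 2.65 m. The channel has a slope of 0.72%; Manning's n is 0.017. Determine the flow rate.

Q = 95.3 m³/s

With bottom width b = 4.23 m and side slope z = 0.52: A = (b + zy)y = (4.23 + 0.52×2.65)×2.65 = 14.86 m²; P = b + 2y√(1+z²) = 4.23 + 2×2.65×1.127 = 10.2 m.
Hydraulic radius R = A/P = 14.86/10.2 = 1.456 m.
Manning's equation: Q = (1/n) A R^(2/3) S^(1/2) = (1/0.017) × 14.86 × 1.456^(2/3) × 0.0072^(1/2) = 95.3 m³/s.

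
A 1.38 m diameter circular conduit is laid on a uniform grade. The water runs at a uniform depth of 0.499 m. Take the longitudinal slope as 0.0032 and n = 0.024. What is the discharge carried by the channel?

Q = 0.485 m³/s

For a circular section of diameter D = 1.38 m at depth y = 0.499 m, the central angle is θ = 2 arccos(1 − 2y/D) = 2.581 rad. Then A = (D²/8)(θ − sin θ) = 0.4877 m² and P = Dθ/2 = 1.781 m.
Hydraulic radius R = A/P = 0.4877/1.781 = 0.2739 m.
Manning's equation: Q = (1/n) A R^(2/3) S^(1/2) = (1/0.024) × 0.4877 × 0.2739^(2/3) × 0.0032^(1/2) = 0.485 m³/s.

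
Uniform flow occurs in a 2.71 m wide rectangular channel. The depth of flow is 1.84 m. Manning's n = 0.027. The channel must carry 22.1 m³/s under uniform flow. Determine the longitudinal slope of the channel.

Flow area A = b·y = 2.71 × 1.84 = 4.986 m². Wetted perimeter P = b + 2y = 2.71 + 2×1.84 = 6.39 m.
Hydraulic radius R = A/P = 4.986/6.39 = 0.7803 m.
From Manning's equation, S = [nQ / (1 A R^(2/3))]² = [0.027 × 22.1 / (1 × 4.986 × 0.7803^(2/3))]² = 0.0199.

S = 0.0199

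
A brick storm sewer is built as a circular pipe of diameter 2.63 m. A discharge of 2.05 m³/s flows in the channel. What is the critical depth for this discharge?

At critical depth, Q² T / (g A³) = 1, i.e. A³/T = Q²/g = 2.05²/9.81 = 0.4284.
Trying y = 0.476 m: A³/T = 0.1487 — short.
Trying y = 0.691 m: A³/T = 0.6383 — over.
Trying y = 0.624 m: A³/T = 0.4289 — matches.

y_c = 0.624 m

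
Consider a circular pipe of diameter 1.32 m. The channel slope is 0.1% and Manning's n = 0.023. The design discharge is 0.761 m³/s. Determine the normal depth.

Manning's equation rearranged: A R^(2/3) = nQ / (1·√S) = 0.023 × 0.761 / (√0.001) = 0.5535.
At y = 0.638 m: A R^(2/3) = 0.3083 — short.
At y = 1.09 m: A R^(2/3) = 0.6578 — over.
At y = 0.932 m: A R^(2/3) = 0.5533 — ≈ 0.5535.

y_n = 0.932 m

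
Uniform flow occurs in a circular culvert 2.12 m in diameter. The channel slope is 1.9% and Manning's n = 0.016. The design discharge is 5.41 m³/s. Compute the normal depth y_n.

Manning's equation rearranged: A R^(2/3) = nQ / (1·√S) = 0.016 × 5.41 / (√0.019) = 0.628.
Trying y = 0.619 m: A R^(2/3) = 0.4295 — short.
Trying y = 0.929 m: A R^(2/3) = 0.9186 — over.
Trying y = 0.755 m: A R^(2/3) = 0.6281 — close enough.

y_n = 0.755 m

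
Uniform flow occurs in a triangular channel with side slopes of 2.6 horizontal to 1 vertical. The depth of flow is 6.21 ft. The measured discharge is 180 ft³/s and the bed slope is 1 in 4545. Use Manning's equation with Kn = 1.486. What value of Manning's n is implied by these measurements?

For a triangular section with side slope z = 2.6: A = zy² = 2.6×6.21² = 100.3 ft²; P = 2y√(1+z²) = 2×6.21×2.786 = 34.6 ft.
Hydraulic radius R = A/P = 100.3/34.6 = 2.898 ft.
Rearranging Manning's equation: n = (1.486/Q) A R^(2/3) S^(1/2) = (1.486/180) × 100.3 × 2.898^(2/3) × √0.00022 = 0.025.

n = 0.025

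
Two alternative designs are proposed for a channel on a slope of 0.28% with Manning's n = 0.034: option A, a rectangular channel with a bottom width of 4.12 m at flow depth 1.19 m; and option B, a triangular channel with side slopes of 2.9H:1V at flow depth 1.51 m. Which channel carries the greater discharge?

Channel A: Flow area A = b·y = 4.12 × 1.19 = 4.903 m². Wetted perimeter P = b + 2y = 4.12 + 2×1.19 = 6.5 m. Hydraulic radius R = A/P = 4.903/6.5 = 0.7543 m. Q_A = (1/0.034)·4.903·0.7543^(2/3)·√0.0028 = 6.323 m³/s.
Channel B: For a triangular section with side slope z = 2.9: A = zy² = 2.9×1.51² = 6.612 m²; P = 2y√(1+z²) = 2×1.51×3.068 = 9.264 m. Hydraulic radius R = A/P = 6.612/9.264 = 0.7138 m. Q_B = (1/0.034)·6.612·0.7138^(2/3)·√0.0028 = 8.219 m³/s.
Q_A = 6.323 m³/s vs Q_B = 8.219 m³/s, so channel B carries more.

channel B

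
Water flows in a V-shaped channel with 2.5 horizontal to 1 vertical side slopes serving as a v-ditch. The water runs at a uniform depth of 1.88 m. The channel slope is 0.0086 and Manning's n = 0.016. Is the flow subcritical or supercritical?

supercritical

For a triangular section with side slope z = 2.5: A = zy² = 2.5×1.88² = 8.836 m²; P = 2y√(1+z²) = 2×1.88×2.693 = 10.12 m.
Hydraulic radius R = A/P = 8.836/10.12 = 0.8728 m.
V = (1/n) R^(2/3) √S = (1/0.016) × 0.8728^(2/3) × √0.0086 = 5.293 m/s. Hydraulic depth D_h = A/T = 8.836/9.4 = 0.94 m.
Froude number Fr = V/√(g·D_h) = 5.293/√(9.81×0.94) = 1.74, which is greater than 1, so the flow is supercritical.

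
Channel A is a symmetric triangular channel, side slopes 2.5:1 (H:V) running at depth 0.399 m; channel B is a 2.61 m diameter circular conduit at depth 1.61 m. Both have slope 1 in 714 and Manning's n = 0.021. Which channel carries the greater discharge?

Channel A: For a triangular section with side slope z = 2.5: A = zy² = 2.5×0.399² = 0.398 m²; P = 2y√(1+z²) = 2×0.399×2.693 = 2.149 m. Hydraulic radius R = A/P = 0.398/2.149 = 0.1852 m. Q_A = (1/0.021)·0.398·0.1852^(2/3)·√0.001401 = 0.2305 m³/s.
Channel B: For a circular section of diameter D = 2.61 m at depth y = 1.61 m, the central angle is θ = 2 arccos(1 − 2y/D) = 3.613 rad. Then A = (D²/8)(θ − sin θ) = 3.464 m² and P = Dθ/2 = 4.715 m. Hydraulic radius R = A/P = 3.464/4.715 = 0.7346 m. Q_B = (1/0.021)·3.464·0.7346^(2/3)·√0.001401 = 5.026 m³/s.
Q_A = 0.2305 m³/s vs Q_B = 5.026 m³/s, so channel B carries more.

channel B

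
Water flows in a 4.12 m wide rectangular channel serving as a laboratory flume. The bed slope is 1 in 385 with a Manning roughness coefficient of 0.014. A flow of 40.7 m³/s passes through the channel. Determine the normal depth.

Manning's equation rearranged: A R^(2/3) = nQ / (1·√S) = 0.014 × 40.7 / (√0.002597) = 11.18.
Try y = 3.09 m: A R^(2/3) = 14.66 — high.
Try y = 2.5 m: A R^(2/3) = 11.17 — matches.

y_n = 2.5 m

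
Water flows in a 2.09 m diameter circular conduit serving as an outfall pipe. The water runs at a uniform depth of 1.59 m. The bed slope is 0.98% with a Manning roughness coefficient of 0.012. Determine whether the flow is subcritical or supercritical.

For a circular section of diameter D = 2.09 m at depth y = 1.59 m, the central angle is θ = 2 arccos(1 − 2y/D) = 4.239 rad. Then A = (D²/8)(θ − sin θ) = 2.8 m² and P = Dθ/2 = 4.43 m.
Hydraulic radius R = A/P = 2.8/4.43 = 0.6322 m.
V = (1/n) R^(2/3) √S = (1/0.012) × 0.6322^(2/3) × √0.0098 = 6.077 m/s. Hydraulic depth D_h = A/T = 2.8/1.783 = 1.57 m.
Froude number Fr = V/√(g·D_h) = 6.077/√(9.81×1.57) = 1.55, which is greater than 1, so the flow is supercritical.

supercritical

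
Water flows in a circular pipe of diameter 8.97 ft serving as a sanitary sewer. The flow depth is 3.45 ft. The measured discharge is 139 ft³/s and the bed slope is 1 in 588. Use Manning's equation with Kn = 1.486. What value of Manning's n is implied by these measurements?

For a circular section of diameter D = 8.97 ft at depth y = 3.45 ft, the central angle is θ = 2 arccos(1 − 2y/D) = 2.676 rad. Then A = (D²/8)(θ − sin θ) = 22.4 ft² and P = Dθ/2 = 12 ft.
Hydraulic radius R = A/P = 22.4/12 = 1.866 ft.
Rearranging Manning's equation: n = (1.486/Q) A R^(2/3) S^(1/2) = (1.486/139) × 22.4 × 1.866^(2/3) × √0.001701 = 0.015.

n = 0.015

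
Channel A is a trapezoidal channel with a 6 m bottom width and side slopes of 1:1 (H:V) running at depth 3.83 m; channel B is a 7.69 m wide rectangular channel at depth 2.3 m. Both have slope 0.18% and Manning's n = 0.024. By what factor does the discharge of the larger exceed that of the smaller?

2.86

Channel A: With bottom width b = 6 m and side slope z = 1: A = (b + zy)y = (6 + 1×3.83)×3.83 = 37.65 m²; P = b + 2y√(1+z²) = 6 + 2×3.83×1.414 = 16.83 m. Hydraulic radius R = A/P = 37.65/16.83 = 2.237 m. Q_A = (1/0.024)·37.65·2.237^(2/3)·√0.0018 = 113.8 m³/s.
Channel B: Flow area A = b·y = 7.69 × 2.3 = 17.69 m². Wetted perimeter P = b + 2y = 7.69 + 2×2.3 = 12.29 m. Hydraulic radius R = A/P = 17.69/12.29 = 1.439 m. Q_B = (1/0.024)·17.69·1.439^(2/3)·√0.0018 = 39.85 m³/s.
The larger discharge is 113.8 m³/s and the smaller is 39.85 m³/s; the ratio is 2.86.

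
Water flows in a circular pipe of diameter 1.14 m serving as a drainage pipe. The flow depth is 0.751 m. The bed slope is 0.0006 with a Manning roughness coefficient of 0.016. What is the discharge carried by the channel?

For a circular section of diameter D = 1.14 m at depth y = 0.751 m, the central angle is θ = 2 arccos(1 − 2y/D) = 3.788 rad. Then A = (D²/8)(θ − sin θ) = 0.7132 m² and P = Dθ/2 = 2.159 m.
Hydraulic radius R = A/P = 0.7132/2.159 = 0.3303 m.
Manning's equation: Q = (1/n) A R^(2/3) S^(1/2) = (1/0.016) × 0.7132 × 0.3303^(2/3) × 0.0006^(1/2) = 0.522 m³/s.

Q = 0.522 m³/s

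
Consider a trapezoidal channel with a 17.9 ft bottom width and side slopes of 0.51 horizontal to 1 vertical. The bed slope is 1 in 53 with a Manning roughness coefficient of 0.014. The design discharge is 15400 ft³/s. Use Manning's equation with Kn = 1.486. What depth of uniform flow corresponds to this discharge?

y_n = 12.4 ft

Manning's equation rearranged: A R^(2/3) = nQ / (1.486·√S) = 0.014 × 15400 / (1.486 × √0.01887) = 1056.
Try y = 14.7 ft: A R^(2/3) = 1409 — high.
Try y = 9.95 ft: A R^(2/3) = 727.8 — low.
Try y = 12.4 ft: A R^(2/3) = 1053 — close enough.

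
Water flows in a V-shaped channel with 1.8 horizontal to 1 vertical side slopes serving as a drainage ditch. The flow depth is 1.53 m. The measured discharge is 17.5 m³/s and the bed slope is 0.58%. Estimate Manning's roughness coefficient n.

n = 0.014

For a triangular section with side slope z = 1.8: A = zy² = 1.8×1.53² = 4.214 m²; P = 2y√(1+z²) = 2×1.53×2.059 = 6.301 m.
Hydraulic radius R = A/P = 4.214/6.301 = 0.6687 m.
Rearranging Manning's equation: n = (1/Q) A R^(2/3) S^(1/2) = (1/17.5) × 4.214 × 0.6687^(2/3) × √0.0058 = 0.014.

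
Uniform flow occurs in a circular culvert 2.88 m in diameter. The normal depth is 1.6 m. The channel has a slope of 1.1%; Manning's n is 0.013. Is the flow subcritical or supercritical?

For a circular section of diameter D = 2.88 m at depth y = 1.6 m, the central angle is θ = 2 arccos(1 − 2y/D) = 3.364 rad. Then A = (D²/8)(θ − sin θ) = 3.717 m² and P = Dθ/2 = 4.845 m.
Hydraulic radius R = A/P = 3.717/4.845 = 0.7673 m.
V = (1/n) R^(2/3) √S = (1/0.013) × 0.7673^(2/3) × √0.011 = 6.762 m/s. Hydraulic depth D_h = A/T = 3.717/2.862 = 1.299 m.
Froude number Fr = V/√(g·D_h) = 6.762/√(9.81×1.299) = 1.89, which is greater than 1, so the flow is supercritical.

supercritical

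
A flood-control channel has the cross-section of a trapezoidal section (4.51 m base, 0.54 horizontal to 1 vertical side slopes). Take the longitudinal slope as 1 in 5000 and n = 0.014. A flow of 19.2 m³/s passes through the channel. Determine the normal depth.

Manning's equation rearranged: A R^(2/3) = nQ / (1·√S) = 0.014 × 19.2 / (√0.0002) = 19.01.
Try y = 2.94 m: A R^(2/3) = 24.54 — high.
Try y = 2.12 m: A R^(2/3) = 14.17 — low.
Try y = 2.53 m: A R^(2/3) = 19.04 — matches.

y_n = 2.53 m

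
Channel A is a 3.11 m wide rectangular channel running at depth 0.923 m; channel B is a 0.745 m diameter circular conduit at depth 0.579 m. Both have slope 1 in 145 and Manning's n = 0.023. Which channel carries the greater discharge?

Channel A: Flow area A = b·y = 3.11 × 0.923 = 2.871 m². Wetted perimeter P = b + 2y = 3.11 + 2×0.923 = 4.956 m. Hydraulic radius R = A/P = 2.871/4.956 = 0.5792 m. Q_A = (1/0.023)·2.871·0.5792^(2/3)·√0.006897 = 7.202 m³/s.
Channel B: For a circular section of diameter D = 0.745 m at depth y = 0.579 m, the central angle is θ = 2 arccos(1 − 2y/D) = 4.317 rad. Then A = (D²/8)(θ − sin θ) = 0.3635 m² and P = Dθ/2 = 1.608 m. Hydraulic radius R = A/P = 0.3635/1.608 = 0.2261 m. Q_B = (1/0.023)·0.3635·0.2261^(2/3)·√0.006897 = 0.4871 m³/s.
Q_A = 7.202 m³/s vs Q_B = 0.4871 m³/s, so channel A carries more.

channel A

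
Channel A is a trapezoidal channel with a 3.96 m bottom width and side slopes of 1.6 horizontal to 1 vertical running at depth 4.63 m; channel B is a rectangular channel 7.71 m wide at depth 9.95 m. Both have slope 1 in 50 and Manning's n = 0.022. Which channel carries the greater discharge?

channel B

Channel A: With bottom width b = 3.96 m and side slope z = 1.6: A = (b + zy)y = (3.96 + 1.6×4.63)×4.63 = 52.63 m²; P = b + 2y√(1+z²) = 3.96 + 2×4.63×1.887 = 21.43 m. Hydraulic radius R = A/P = 52.63/21.43 = 2.456 m. Q_A = (1/0.022)·52.63·2.456^(2/3)·√0.02 = 615.9 m³/s.
Channel B: Flow area A = b·y = 7.71 × 9.95 = 76.71 m². Wetted perimeter P = b + 2y = 7.71 + 2×9.95 = 27.61 m. Hydraulic radius R = A/P = 76.71/27.61 = 2.779 m. Q_B = (1/0.022)·76.71·2.779^(2/3)·√0.02 = 974.6 m³/s.
Q_A = 615.9 m³/s vs Q_B = 974.6 m³/s, so channel B carries more.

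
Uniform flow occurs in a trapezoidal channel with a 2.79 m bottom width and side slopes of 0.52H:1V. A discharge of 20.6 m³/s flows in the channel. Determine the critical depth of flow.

y_c = 1.6 m

At critical depth, Q² T / (g A³) = 1, i.e. A³/T = Q²/g = 20.6²/9.81 = 43.26.
Trying y = 1.19 m: A³/T = 16.57 — low.
Trying y = 1.6 m: A³/T = 43.7 — ≈ 43.26.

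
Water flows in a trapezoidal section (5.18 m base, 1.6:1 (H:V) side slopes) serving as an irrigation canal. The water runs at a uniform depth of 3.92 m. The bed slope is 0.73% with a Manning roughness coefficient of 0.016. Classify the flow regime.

With bottom width b = 5.18 m and side slope z = 1.6: A = (b + zy)y = (5.18 + 1.6×3.92)×3.92 = 44.89 m²; P = b + 2y√(1+z²) = 5.18 + 2×3.92×1.887 = 19.97 m.
Hydraulic radius R = A/P = 44.89/19.97 = 2.248 m.
V = (1/n) R^(2/3) √S = (1/0.016) × 2.248^(2/3) × √0.0073 = 9.163 m/s. Hydraulic depth D_h = A/T = 44.89/17.72 = 2.533 m.
Froude number Fr = V/√(g·D_h) = 9.163/√(9.81×2.533) = 1.84, which is greater than 1, so the flow is supercritical.

supercritical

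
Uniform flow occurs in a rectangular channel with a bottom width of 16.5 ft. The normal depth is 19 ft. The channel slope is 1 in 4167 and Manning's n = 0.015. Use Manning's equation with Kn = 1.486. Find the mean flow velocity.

Flow area A = b·y = 16.5 × 19 = 313.5 ft². Wetted perimeter P = b + 2y = 16.5 + 2×19 = 54.5 ft.
Hydraulic radius R = A/P = 313.5/54.5 = 5.752 ft.
From Manning's equation, V = (1.486/n) R^(2/3) S^(1/2) = (1.486/0.015) × 5.752^(2/3) × 0.00024^(1/2) = 4.93 ft/s.

V = 4.93 ft/s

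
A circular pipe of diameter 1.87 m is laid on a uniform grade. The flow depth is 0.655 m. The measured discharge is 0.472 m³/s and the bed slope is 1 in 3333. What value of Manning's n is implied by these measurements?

n = 0.016

For a circular section of diameter D = 1.87 m at depth y = 0.655 m, the central angle is θ = 2 arccos(1 − 2y/D) = 2.533 rad. Then A = (D²/8)(θ − sin θ) = 0.8576 m² and P = Dθ/2 = 2.369 m.
Hydraulic radius R = A/P = 0.8576/2.369 = 0.362 m.
Rearranging Manning's equation: n = (1/Q) A R^(2/3) S^(1/2) = (1/0.472) × 0.8576 × 0.362^(2/3) × √0.0003 = 0.016.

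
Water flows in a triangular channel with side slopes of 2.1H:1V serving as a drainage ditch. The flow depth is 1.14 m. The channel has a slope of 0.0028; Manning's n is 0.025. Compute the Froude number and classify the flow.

subcritical

For a triangular section with side slope z = 2.1: A = zy² = 2.1×1.14² = 2.729 m²; P = 2y√(1+z²) = 2×1.14×2.326 = 5.303 m.
Hydraulic radius R = A/P = 2.729/5.303 = 0.5146 m.
V = (1/n) R^(2/3) √S = (1/0.025) × 0.5146^(2/3) × √0.0028 = 1.359 m/s. Hydraulic depth D_h = A/T = 2.729/4.788 = 0.57 m.
Froude number Fr = V/√(g·D_h) = 1.359/√(9.81×0.57) = 0.575, which is less than 1, so the flow is subcritical.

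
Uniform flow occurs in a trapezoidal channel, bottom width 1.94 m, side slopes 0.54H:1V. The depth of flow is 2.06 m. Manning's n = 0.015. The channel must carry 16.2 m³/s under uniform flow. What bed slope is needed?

With bottom width b = 1.94 m and side slope z = 0.54: A = (b + zy)y = (1.94 + 0.54×2.06)×2.06 = 6.288 m²; P = b + 2y√(1+z²) = 1.94 + 2×2.06×1.136 = 6.622 m.
Hydraulic radius R = A/P = 6.288/6.622 = 0.9495 m.
From Manning's equation, S = [nQ / (1 A R^(2/3))]² = [0.015 × 16.2 / (1 × 6.288 × 0.9495^(2/3))]² = 0.0016.

S = 0.0016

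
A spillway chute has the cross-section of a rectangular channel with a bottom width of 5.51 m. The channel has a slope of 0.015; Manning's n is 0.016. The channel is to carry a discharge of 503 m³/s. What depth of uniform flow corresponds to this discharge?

y_n = 7.48 m

Manning's equation rearranged: A R^(2/3) = nQ / (1·√S) = 0.016 × 503 / (√0.015) = 65.71.
Trying y = 8.49 m: A R^(2/3) = 76.23 — too large.
Trying y = 5.51 m: A R^(2/3) = 45.53 — too small.
Trying y = 7.48 m: A R^(2/3) = 65.72 — ≈ 65.71.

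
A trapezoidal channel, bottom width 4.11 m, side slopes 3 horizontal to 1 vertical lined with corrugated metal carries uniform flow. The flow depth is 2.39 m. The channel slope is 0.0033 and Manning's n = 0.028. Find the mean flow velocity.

With bottom width b = 4.11 m and side slope z = 3: A = (b + zy)y = (4.11 + 3×2.39)×2.39 = 26.96 m²; P = b + 2y√(1+z²) = 4.11 + 2×2.39×3.162 = 19.23 m.
Hydraulic radius R = A/P = 26.96/19.23 = 1.402 m.
From Manning's equation, V = (1/n) R^(2/3) S^(1/2) = (1/0.028) × 1.402^(2/3) × 0.0033^(1/2) = 2.57 m/s.

V = 2.57 m/s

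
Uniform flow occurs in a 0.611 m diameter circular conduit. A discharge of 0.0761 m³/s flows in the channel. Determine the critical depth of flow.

At critical depth, Q² T / (g A³) = 1, i.e. A³/T = Q²/g = 0.0761²/9.81 = 0.0005903.
Try y = 0.121 m: A³/T = 0.0001432 — low.
Try y = 0.174 m: A³/T = 0.0005908 — matches.

y_c = 0.174 m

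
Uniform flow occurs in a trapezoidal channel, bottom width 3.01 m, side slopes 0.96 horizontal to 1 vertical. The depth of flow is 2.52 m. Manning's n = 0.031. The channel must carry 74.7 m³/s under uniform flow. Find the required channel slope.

S = 0.0189

With bottom width b = 3.01 m and side slope z = 0.96: A = (b + zy)y = (3.01 + 0.96×2.52)×2.52 = 13.68 m²; P = b + 2y√(1+z²) = 3.01 + 2×2.52×1.386 = 9.997 m.
Hydraulic radius R = A/P = 13.68/9.997 = 1.369 m.
From Manning's equation, S = [nQ / (1 A R^(2/3))]² = [0.031 × 74.7 / (1 × 13.68 × 1.369^(2/3))]² = 0.0189.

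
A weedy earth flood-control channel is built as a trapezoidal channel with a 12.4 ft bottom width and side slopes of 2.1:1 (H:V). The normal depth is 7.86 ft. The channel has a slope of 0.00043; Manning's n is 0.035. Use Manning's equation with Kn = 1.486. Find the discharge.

Q = 556 ft³/s

With bottom width b = 12.4 ft and side slope z = 2.1: A = (b + zy)y = (12.4 + 2.1×7.86)×7.86 = 227.2 ft²; P = b + 2y√(1+z²) = 12.4 + 2×7.86×2.326 = 48.96 ft.
Hydraulic radius R = A/P = 227.2/48.96 = 4.64 ft.
Manning's equation: Q = (1.486/n) A R^(2/3) S^(1/2) = (1.486/0.035) × 227.2 × 4.64^(2/3) × 0.00043^(1/2) = 556 ft³/s.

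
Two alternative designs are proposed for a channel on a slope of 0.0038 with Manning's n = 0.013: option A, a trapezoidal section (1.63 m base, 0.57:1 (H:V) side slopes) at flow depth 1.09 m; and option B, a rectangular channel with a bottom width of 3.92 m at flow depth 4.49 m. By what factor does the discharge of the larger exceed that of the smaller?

12.5

Channel A: With bottom width b = 1.63 m and side slope z = 0.57: A = (b + zy)y = (1.63 + 0.57×1.09)×1.09 = 2.454 m²; P = b + 2y√(1+z²) = 1.63 + 2×1.09×1.151 = 4.139 m. Hydraulic radius R = A/P = 2.454/4.139 = 0.5928 m. Q_A = (1/0.013)·2.454·0.5928^(2/3)·√0.0038 = 8.212 m³/s.
Channel B: Flow area A = b·y = 3.92 × 4.49 = 17.6 m². Wetted perimeter P = b + 2y = 3.92 + 2×4.49 = 12.9 m. Hydraulic radius R = A/P = 17.6/12.9 = 1.364 m. Q_B = (1/0.013)·17.6·1.364^(2/3)·√0.0038 = 102.7 m³/s.
The larger discharge is 102.7 m³/s and the smaller is 8.212 m³/s; the ratio is 12.5.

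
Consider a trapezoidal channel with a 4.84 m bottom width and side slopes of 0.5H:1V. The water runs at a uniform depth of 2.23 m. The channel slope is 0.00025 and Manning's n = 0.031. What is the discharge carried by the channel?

With bottom width b = 4.84 m and side slope z = 0.5: A = (b + zy)y = (4.84 + 0.5×2.23)×2.23 = 13.28 m²; P = b + 2y√(1+z²) = 4.84 + 2×2.23×1.118 = 9.826 m.
Hydraulic radius R = A/P = 13.28/9.826 = 1.351 m.
Manning's equation: Q = (1/n) A R^(2/3) S^(1/2) = (1/0.031) × 13.28 × 1.351^(2/3) × 0.00025^(1/2) = 8.28 m³/s.

Q = 8.28 m³/s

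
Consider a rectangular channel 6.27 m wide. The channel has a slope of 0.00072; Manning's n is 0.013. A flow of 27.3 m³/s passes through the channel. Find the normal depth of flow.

y_n = 1.89 m

Manning's equation rearranged: A R^(2/3) = nQ / (1·√S) = 0.013 × 27.3 / (√0.00072) = 13.23.
Trying y = 1.68 m: A R^(2/3) = 11.18 — too small.
Trying y = 1.89 m: A R^(2/3) = 13.23 — close enough.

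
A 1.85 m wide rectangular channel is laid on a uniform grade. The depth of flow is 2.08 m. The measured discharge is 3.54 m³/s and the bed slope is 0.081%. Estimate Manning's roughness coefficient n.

Flow area A = b·y = 1.85 × 2.08 = 3.848 m². Wetted perimeter P = b + 2y = 1.85 + 2×2.08 = 6.01 m.
Hydraulic radius R = A/P = 3.848/6.01 = 0.6403 m.
Rearranging Manning's equation: n = (1/Q) A R^(2/3) S^(1/2) = (1/3.54) × 3.848 × 0.6403^(2/3) × √0.00081 = 0.023.

n = 0.023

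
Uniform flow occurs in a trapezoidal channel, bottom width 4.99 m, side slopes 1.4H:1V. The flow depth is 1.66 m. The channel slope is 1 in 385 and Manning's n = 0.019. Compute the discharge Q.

Q = 35.4 m³/s

With bottom width b = 4.99 m and side slope z = 1.4: A = (b + zy)y = (4.99 + 1.4×1.66)×1.66 = 12.14 m²; P = b + 2y√(1+z²) = 4.99 + 2×1.66×1.72 = 10.7 m.
Hydraulic radius R = A/P = 12.14/10.7 = 1.134 m.
Manning's equation: Q = (1/n) A R^(2/3) S^(1/2) = (1/0.019) × 12.14 × 1.134^(2/3) × 0.002597^(1/2) = 35.4 m³/s.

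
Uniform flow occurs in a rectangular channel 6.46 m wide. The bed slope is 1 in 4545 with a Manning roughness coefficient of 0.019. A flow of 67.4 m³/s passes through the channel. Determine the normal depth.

y_n = 7.72 m

Manning's equation rearranged: A R^(2/3) = nQ / (1·√S) = 0.019 × 67.4 / (√0.00022) = 86.33.
Trying y = 8.43 m: A R^(2/3) = 95.85 — high.
Trying y = 6.05 m: A R^(2/3) = 64.21 — low.
Trying y = 7.72 m: A R^(2/3) = 86.32 — close enough.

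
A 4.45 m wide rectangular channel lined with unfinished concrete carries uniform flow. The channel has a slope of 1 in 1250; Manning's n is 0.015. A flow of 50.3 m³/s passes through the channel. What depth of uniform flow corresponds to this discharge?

y_n = 4.58 m

Manning's equation rearranged: A R^(2/3) = nQ / (1·√S) = 0.015 × 50.3 / (√0.0008) = 26.68.
Trying y = 5.12 m: A R^(2/3) = 30.53 — over.
Trying y = 3.41 m: A R^(2/3) = 18.5 — short.
Trying y = 4.58 m: A R^(2/3) = 26.68 — ≈ 26.68.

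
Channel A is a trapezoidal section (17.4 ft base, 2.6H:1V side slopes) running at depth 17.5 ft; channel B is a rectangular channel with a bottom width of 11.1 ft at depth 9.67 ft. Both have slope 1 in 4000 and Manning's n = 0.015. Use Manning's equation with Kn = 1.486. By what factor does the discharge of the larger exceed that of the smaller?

Channel A: With bottom width b = 17.4 ft and side slope z = 2.6: A = (b + zy)y = (17.4 + 2.6×17.5)×17.5 = 1101 ft²; P = b + 2y√(1+z²) = 17.4 + 2×17.5×2.786 = 114.9 ft. Hydraulic radius R = A/P = 1101/114.9 = 9.58 ft. Q_A = (1.486/0.015)·1101·9.58^(2/3)·√0.00025 = 7777 ft³/s.
Channel B: Flow area A = b·y = 11.1 × 9.67 = 107.3 ft². Wetted perimeter P = b + 2y = 11.1 + 2×9.67 = 30.44 ft. Hydraulic radius R = A/P = 107.3/30.44 = 3.526 ft. Q_B = (1.486/0.015)·107.3·3.526^(2/3)·√0.00025 = 389.5 ft³/s.
The larger discharge is 7777 ft³/s and the smaller is 389.5 ft³/s; the ratio is 20.

20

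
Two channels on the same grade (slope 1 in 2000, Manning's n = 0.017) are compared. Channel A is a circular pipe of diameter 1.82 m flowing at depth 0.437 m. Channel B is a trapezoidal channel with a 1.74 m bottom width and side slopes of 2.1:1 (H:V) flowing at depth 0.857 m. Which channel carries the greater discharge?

Channel A: For a circular section of diameter D = 1.82 m at depth y = 0.437 m, the central angle is θ = 2 arccos(1 − 2y/D) = 2.048 rad. Then A = (D²/8)(θ − sin θ) = 0.4804 m² and P = Dθ/2 = 1.864 m. Hydraulic radius R = A/P = 0.4804/1.864 = 0.2577 m. Q_A = (1/0.017)·0.4804·0.2577^(2/3)·√0.0005 = 0.2559 m³/s.
Channel B: With bottom width b = 1.74 m and side slope z = 2.1: A = (b + zy)y = (1.74 + 2.1×0.857)×0.857 = 3.034 m²; P = b + 2y√(1+z²) = 1.74 + 2×0.857×2.326 = 5.727 m. Hydraulic radius R = A/P = 3.034/5.727 = 0.5297 m. Q_B = (1/0.017)·3.034·0.5297^(2/3)·√0.0005 = 2.612 m³/s.
Q_A = 0.2559 m³/s vs Q_B = 2.612 m³/s, so channel B carries more.

channel B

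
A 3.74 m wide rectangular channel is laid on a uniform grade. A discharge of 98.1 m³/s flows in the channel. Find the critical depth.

For a rectangular channel, critical depth y_c = (q²/g)^(1/3) where q = Q/b = 98.1/3.74 = 26.23 m²/s.
So y_c = (26.23²/9.81)^(1/3) = 4.12 m.

y_c = 4.12 m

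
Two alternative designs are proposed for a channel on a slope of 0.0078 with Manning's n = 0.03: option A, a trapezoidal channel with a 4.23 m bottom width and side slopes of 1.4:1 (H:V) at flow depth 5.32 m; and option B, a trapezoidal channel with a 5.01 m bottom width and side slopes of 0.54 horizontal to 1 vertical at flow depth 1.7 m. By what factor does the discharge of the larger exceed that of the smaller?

11.1

Channel A: With bottom width b = 4.23 m and side slope z = 1.4: A = (b + zy)y = (4.23 + 1.4×5.32)×5.32 = 62.13 m²; P = b + 2y√(1+z²) = 4.23 + 2×5.32×1.72 = 22.54 m. Hydraulic radius R = A/P = 62.13/22.54 = 2.757 m. Q_A = (1/0.03)·62.13·2.757^(2/3)·√0.0078 = 359.6 m³/s.
Channel B: With bottom width b = 5.01 m and side slope z = 0.54: A = (b + zy)y = (5.01 + 0.54×1.7)×1.7 = 10.08 m²; P = b + 2y√(1+z²) = 5.01 + 2×1.7×1.136 = 8.874 m. Hydraulic radius R = A/P = 10.08/8.874 = 1.136 m. Q_B = (1/0.03)·10.08·1.136^(2/3)·√0.0078 = 32.29 m³/s.
The larger discharge is 359.6 m³/s and the smaller is 32.29 m³/s; the ratio is 11.1.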